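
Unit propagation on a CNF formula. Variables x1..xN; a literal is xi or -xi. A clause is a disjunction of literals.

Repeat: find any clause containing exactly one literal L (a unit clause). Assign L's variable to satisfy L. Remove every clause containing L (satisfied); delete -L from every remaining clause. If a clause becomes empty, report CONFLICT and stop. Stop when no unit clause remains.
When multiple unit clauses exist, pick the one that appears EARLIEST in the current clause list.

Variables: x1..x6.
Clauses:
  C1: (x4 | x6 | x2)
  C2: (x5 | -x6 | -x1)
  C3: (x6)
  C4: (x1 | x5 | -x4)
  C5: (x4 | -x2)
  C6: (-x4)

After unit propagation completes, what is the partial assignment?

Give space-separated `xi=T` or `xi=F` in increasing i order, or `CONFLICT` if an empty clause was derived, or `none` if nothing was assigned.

unit clause [6] forces x6=T; simplify:
  drop -6 from [5, -6, -1] -> [5, -1]
  satisfied 2 clause(s); 4 remain; assigned so far: [6]
unit clause [-4] forces x4=F; simplify:
  drop 4 from [4, -2] -> [-2]
  satisfied 2 clause(s); 2 remain; assigned so far: [4, 6]
unit clause [-2] forces x2=F; simplify:
  satisfied 1 clause(s); 1 remain; assigned so far: [2, 4, 6]

Answer: x2=F x4=F x6=T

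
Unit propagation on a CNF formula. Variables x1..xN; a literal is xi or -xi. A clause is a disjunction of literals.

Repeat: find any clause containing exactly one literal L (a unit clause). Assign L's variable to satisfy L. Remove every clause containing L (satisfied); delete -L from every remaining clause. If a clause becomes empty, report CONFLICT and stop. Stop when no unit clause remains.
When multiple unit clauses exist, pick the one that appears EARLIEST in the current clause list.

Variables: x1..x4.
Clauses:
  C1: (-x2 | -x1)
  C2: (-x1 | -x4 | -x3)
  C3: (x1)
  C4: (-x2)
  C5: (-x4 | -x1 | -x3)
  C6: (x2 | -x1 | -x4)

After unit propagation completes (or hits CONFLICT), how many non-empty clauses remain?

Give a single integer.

Answer: 0

Derivation:
unit clause [1] forces x1=T; simplify:
  drop -1 from [-2, -1] -> [-2]
  drop -1 from [-1, -4, -3] -> [-4, -3]
  drop -1 from [-4, -1, -3] -> [-4, -3]
  drop -1 from [2, -1, -4] -> [2, -4]
  satisfied 1 clause(s); 5 remain; assigned so far: [1]
unit clause [-2] forces x2=F; simplify:
  drop 2 from [2, -4] -> [-4]
  satisfied 2 clause(s); 3 remain; assigned so far: [1, 2]
unit clause [-4] forces x4=F; simplify:
  satisfied 3 clause(s); 0 remain; assigned so far: [1, 2, 4]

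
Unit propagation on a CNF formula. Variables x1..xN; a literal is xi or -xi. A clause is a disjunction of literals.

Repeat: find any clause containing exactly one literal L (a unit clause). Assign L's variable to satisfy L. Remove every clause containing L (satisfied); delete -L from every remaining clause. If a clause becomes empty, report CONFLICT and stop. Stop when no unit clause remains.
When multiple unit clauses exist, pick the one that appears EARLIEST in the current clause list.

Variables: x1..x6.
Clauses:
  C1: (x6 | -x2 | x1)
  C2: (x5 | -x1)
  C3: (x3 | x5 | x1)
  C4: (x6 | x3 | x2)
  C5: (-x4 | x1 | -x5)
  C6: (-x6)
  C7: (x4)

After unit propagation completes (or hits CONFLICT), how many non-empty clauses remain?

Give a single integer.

unit clause [-6] forces x6=F; simplify:
  drop 6 from [6, -2, 1] -> [-2, 1]
  drop 6 from [6, 3, 2] -> [3, 2]
  satisfied 1 clause(s); 6 remain; assigned so far: [6]
unit clause [4] forces x4=T; simplify:
  drop -4 from [-4, 1, -5] -> [1, -5]
  satisfied 1 clause(s); 5 remain; assigned so far: [4, 6]

Answer: 5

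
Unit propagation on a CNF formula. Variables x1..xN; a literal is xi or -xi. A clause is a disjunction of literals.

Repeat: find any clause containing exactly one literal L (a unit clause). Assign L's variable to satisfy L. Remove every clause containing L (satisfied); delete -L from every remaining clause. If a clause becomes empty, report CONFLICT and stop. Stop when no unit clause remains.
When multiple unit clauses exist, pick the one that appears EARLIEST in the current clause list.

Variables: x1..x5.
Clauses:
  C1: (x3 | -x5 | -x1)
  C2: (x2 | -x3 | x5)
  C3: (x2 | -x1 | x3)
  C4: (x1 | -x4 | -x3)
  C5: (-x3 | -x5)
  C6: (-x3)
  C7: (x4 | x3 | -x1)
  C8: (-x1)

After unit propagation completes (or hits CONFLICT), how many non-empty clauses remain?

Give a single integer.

unit clause [-3] forces x3=F; simplify:
  drop 3 from [3, -5, -1] -> [-5, -1]
  drop 3 from [2, -1, 3] -> [2, -1]
  drop 3 from [4, 3, -1] -> [4, -1]
  satisfied 4 clause(s); 4 remain; assigned so far: [3]
unit clause [-1] forces x1=F; simplify:
  satisfied 4 clause(s); 0 remain; assigned so far: [1, 3]

Answer: 0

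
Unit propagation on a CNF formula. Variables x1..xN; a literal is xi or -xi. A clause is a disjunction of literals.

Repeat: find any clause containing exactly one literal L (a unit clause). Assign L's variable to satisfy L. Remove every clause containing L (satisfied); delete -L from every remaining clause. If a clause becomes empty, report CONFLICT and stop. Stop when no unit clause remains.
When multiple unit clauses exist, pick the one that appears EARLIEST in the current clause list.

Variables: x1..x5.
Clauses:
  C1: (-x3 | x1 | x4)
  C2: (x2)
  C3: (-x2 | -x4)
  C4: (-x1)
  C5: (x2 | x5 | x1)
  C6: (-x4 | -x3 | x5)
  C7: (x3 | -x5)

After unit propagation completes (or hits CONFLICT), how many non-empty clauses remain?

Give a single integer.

unit clause [2] forces x2=T; simplify:
  drop -2 from [-2, -4] -> [-4]
  satisfied 2 clause(s); 5 remain; assigned so far: [2]
unit clause [-4] forces x4=F; simplify:
  drop 4 from [-3, 1, 4] -> [-3, 1]
  satisfied 2 clause(s); 3 remain; assigned so far: [2, 4]
unit clause [-1] forces x1=F; simplify:
  drop 1 from [-3, 1] -> [-3]
  satisfied 1 clause(s); 2 remain; assigned so far: [1, 2, 4]
unit clause [-3] forces x3=F; simplify:
  drop 3 from [3, -5] -> [-5]
  satisfied 1 clause(s); 1 remain; assigned so far: [1, 2, 3, 4]
unit clause [-5] forces x5=F; simplify:
  satisfied 1 clause(s); 0 remain; assigned so far: [1, 2, 3, 4, 5]

Answer: 0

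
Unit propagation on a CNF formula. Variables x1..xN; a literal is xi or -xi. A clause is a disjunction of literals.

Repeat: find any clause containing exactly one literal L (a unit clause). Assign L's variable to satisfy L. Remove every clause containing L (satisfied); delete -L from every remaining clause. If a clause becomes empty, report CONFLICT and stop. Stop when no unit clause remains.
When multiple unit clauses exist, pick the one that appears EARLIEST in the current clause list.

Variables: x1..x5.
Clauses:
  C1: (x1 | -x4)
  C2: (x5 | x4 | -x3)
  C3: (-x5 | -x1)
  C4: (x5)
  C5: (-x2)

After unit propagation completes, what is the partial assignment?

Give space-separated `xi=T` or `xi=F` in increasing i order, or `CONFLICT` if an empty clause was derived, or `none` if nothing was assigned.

Answer: x1=F x2=F x4=F x5=T

Derivation:
unit clause [5] forces x5=T; simplify:
  drop -5 from [-5, -1] -> [-1]
  satisfied 2 clause(s); 3 remain; assigned so far: [5]
unit clause [-1] forces x1=F; simplify:
  drop 1 from [1, -4] -> [-4]
  satisfied 1 clause(s); 2 remain; assigned so far: [1, 5]
unit clause [-4] forces x4=F; simplify:
  satisfied 1 clause(s); 1 remain; assigned so far: [1, 4, 5]
unit clause [-2] forces x2=F; simplify:
  satisfied 1 clause(s); 0 remain; assigned so far: [1, 2, 4, 5]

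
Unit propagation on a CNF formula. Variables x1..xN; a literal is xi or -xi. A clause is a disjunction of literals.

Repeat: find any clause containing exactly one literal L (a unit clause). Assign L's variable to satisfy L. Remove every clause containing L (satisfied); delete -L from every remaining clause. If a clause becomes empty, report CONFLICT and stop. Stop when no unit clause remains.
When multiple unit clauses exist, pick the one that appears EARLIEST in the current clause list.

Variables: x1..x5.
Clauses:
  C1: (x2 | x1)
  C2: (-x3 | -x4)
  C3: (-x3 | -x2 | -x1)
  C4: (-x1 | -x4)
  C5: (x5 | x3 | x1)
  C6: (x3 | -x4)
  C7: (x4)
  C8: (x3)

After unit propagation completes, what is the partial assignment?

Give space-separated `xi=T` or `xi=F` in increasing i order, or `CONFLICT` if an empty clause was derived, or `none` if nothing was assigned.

Answer: CONFLICT

Derivation:
unit clause [4] forces x4=T; simplify:
  drop -4 from [-3, -4] -> [-3]
  drop -4 from [-1, -4] -> [-1]
  drop -4 from [3, -4] -> [3]
  satisfied 1 clause(s); 7 remain; assigned so far: [4]
unit clause [-3] forces x3=F; simplify:
  drop 3 from [5, 3, 1] -> [5, 1]
  drop 3 from [3] -> [] (empty!)
  drop 3 from [3] -> [] (empty!)
  satisfied 2 clause(s); 5 remain; assigned so far: [3, 4]
CONFLICT (empty clause)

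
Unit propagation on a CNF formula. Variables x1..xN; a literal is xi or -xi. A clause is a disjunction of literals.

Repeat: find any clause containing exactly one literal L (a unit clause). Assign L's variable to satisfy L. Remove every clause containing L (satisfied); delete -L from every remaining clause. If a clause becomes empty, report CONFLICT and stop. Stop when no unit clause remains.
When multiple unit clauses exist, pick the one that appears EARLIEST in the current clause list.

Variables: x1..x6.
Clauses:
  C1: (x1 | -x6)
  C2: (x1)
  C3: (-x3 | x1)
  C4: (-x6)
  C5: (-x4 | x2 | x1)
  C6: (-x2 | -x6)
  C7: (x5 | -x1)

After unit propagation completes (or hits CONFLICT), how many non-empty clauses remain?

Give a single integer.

unit clause [1] forces x1=T; simplify:
  drop -1 from [5, -1] -> [5]
  satisfied 4 clause(s); 3 remain; assigned so far: [1]
unit clause [-6] forces x6=F; simplify:
  satisfied 2 clause(s); 1 remain; assigned so far: [1, 6]
unit clause [5] forces x5=T; simplify:
  satisfied 1 clause(s); 0 remain; assigned so far: [1, 5, 6]

Answer: 0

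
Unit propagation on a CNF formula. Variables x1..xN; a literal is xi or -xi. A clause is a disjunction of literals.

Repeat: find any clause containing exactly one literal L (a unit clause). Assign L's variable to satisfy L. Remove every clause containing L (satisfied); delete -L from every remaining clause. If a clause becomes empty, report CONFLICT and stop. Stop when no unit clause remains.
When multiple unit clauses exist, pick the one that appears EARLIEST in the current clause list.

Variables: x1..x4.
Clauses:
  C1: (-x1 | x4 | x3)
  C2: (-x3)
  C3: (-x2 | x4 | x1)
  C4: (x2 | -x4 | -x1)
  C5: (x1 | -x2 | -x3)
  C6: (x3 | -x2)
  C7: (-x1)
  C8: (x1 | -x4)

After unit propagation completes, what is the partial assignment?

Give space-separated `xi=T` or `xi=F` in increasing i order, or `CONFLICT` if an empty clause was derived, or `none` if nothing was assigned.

unit clause [-3] forces x3=F; simplify:
  drop 3 from [-1, 4, 3] -> [-1, 4]
  drop 3 from [3, -2] -> [-2]
  satisfied 2 clause(s); 6 remain; assigned so far: [3]
unit clause [-2] forces x2=F; simplify:
  drop 2 from [2, -4, -1] -> [-4, -1]
  satisfied 2 clause(s); 4 remain; assigned so far: [2, 3]
unit clause [-1] forces x1=F; simplify:
  drop 1 from [1, -4] -> [-4]
  satisfied 3 clause(s); 1 remain; assigned so far: [1, 2, 3]
unit clause [-4] forces x4=F; simplify:
  satisfied 1 clause(s); 0 remain; assigned so far: [1, 2, 3, 4]

Answer: x1=F x2=F x3=F x4=F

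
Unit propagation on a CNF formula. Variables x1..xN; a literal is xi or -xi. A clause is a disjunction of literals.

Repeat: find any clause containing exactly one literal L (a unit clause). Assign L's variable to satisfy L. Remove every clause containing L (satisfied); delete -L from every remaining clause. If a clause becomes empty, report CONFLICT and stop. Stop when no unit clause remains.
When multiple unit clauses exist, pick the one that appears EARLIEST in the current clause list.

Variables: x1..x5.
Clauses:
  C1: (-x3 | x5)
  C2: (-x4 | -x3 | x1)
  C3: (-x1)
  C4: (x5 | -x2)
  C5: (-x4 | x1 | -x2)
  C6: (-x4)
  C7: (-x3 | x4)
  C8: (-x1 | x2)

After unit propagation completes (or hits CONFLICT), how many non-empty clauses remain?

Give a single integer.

unit clause [-1] forces x1=F; simplify:
  drop 1 from [-4, -3, 1] -> [-4, -3]
  drop 1 from [-4, 1, -2] -> [-4, -2]
  satisfied 2 clause(s); 6 remain; assigned so far: [1]
unit clause [-4] forces x4=F; simplify:
  drop 4 from [-3, 4] -> [-3]
  satisfied 3 clause(s); 3 remain; assigned so far: [1, 4]
unit clause [-3] forces x3=F; simplify:
  satisfied 2 clause(s); 1 remain; assigned so far: [1, 3, 4]

Answer: 1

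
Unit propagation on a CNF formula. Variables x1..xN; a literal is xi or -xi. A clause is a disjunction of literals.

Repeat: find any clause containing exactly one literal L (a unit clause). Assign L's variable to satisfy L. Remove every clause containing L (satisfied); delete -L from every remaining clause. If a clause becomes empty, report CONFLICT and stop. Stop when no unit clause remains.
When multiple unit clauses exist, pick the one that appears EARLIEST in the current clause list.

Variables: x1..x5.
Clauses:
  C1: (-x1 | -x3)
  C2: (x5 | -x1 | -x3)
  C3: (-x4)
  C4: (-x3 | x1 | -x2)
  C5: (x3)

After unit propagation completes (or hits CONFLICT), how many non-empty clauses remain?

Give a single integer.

unit clause [-4] forces x4=F; simplify:
  satisfied 1 clause(s); 4 remain; assigned so far: [4]
unit clause [3] forces x3=T; simplify:
  drop -3 from [-1, -3] -> [-1]
  drop -3 from [5, -1, -3] -> [5, -1]
  drop -3 from [-3, 1, -2] -> [1, -2]
  satisfied 1 clause(s); 3 remain; assigned so far: [3, 4]
unit clause [-1] forces x1=F; simplify:
  drop 1 from [1, -2] -> [-2]
  satisfied 2 clause(s); 1 remain; assigned so far: [1, 3, 4]
unit clause [-2] forces x2=F; simplify:
  satisfied 1 clause(s); 0 remain; assigned so far: [1, 2, 3, 4]

Answer: 0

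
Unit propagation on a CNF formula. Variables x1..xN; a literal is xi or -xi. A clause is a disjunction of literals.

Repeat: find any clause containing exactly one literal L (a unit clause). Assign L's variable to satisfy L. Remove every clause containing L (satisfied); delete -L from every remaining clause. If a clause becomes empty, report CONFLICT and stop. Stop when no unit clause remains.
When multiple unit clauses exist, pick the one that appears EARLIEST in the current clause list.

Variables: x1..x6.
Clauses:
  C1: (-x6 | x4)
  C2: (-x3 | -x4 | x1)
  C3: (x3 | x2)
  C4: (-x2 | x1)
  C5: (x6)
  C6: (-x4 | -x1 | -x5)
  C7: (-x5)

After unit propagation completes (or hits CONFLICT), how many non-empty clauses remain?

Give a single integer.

unit clause [6] forces x6=T; simplify:
  drop -6 from [-6, 4] -> [4]
  satisfied 1 clause(s); 6 remain; assigned so far: [6]
unit clause [4] forces x4=T; simplify:
  drop -4 from [-3, -4, 1] -> [-3, 1]
  drop -4 from [-4, -1, -5] -> [-1, -5]
  satisfied 1 clause(s); 5 remain; assigned so far: [4, 6]
unit clause [-5] forces x5=F; simplify:
  satisfied 2 clause(s); 3 remain; assigned so far: [4, 5, 6]

Answer: 3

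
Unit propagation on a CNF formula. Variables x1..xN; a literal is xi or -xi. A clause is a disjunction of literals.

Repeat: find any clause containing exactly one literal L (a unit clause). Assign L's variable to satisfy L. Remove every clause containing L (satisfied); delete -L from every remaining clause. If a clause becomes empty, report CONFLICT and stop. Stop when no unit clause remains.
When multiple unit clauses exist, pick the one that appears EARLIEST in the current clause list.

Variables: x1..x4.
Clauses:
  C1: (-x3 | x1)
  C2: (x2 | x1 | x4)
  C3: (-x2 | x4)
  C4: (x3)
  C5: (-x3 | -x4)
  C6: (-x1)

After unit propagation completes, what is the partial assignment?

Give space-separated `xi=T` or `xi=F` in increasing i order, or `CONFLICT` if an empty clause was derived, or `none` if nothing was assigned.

unit clause [3] forces x3=T; simplify:
  drop -3 from [-3, 1] -> [1]
  drop -3 from [-3, -4] -> [-4]
  satisfied 1 clause(s); 5 remain; assigned so far: [3]
unit clause [1] forces x1=T; simplify:
  drop -1 from [-1] -> [] (empty!)
  satisfied 2 clause(s); 3 remain; assigned so far: [1, 3]
CONFLICT (empty clause)

Answer: CONFLICT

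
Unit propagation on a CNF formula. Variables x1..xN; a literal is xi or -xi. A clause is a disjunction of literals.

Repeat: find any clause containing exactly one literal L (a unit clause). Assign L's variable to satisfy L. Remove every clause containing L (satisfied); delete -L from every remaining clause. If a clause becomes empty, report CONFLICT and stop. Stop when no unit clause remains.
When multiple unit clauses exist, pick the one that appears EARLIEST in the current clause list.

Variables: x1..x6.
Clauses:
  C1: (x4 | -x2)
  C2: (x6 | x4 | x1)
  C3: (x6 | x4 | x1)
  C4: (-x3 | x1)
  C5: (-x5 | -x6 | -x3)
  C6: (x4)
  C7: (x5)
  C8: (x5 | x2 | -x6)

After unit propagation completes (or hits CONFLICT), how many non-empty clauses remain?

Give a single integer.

unit clause [4] forces x4=T; simplify:
  satisfied 4 clause(s); 4 remain; assigned so far: [4]
unit clause [5] forces x5=T; simplify:
  drop -5 from [-5, -6, -3] -> [-6, -3]
  satisfied 2 clause(s); 2 remain; assigned so far: [4, 5]

Answer: 2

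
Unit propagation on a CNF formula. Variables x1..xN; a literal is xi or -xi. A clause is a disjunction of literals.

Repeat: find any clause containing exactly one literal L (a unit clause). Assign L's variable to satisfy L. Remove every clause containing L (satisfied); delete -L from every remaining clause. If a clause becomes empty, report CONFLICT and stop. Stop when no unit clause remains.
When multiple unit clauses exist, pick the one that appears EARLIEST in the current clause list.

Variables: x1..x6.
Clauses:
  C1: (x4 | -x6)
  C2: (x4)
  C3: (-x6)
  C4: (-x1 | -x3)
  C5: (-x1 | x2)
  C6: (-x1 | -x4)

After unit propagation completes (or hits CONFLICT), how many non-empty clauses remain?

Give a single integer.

Answer: 0

Derivation:
unit clause [4] forces x4=T; simplify:
  drop -4 from [-1, -4] -> [-1]
  satisfied 2 clause(s); 4 remain; assigned so far: [4]
unit clause [-6] forces x6=F; simplify:
  satisfied 1 clause(s); 3 remain; assigned so far: [4, 6]
unit clause [-1] forces x1=F; simplify:
  satisfied 3 clause(s); 0 remain; assigned so far: [1, 4, 6]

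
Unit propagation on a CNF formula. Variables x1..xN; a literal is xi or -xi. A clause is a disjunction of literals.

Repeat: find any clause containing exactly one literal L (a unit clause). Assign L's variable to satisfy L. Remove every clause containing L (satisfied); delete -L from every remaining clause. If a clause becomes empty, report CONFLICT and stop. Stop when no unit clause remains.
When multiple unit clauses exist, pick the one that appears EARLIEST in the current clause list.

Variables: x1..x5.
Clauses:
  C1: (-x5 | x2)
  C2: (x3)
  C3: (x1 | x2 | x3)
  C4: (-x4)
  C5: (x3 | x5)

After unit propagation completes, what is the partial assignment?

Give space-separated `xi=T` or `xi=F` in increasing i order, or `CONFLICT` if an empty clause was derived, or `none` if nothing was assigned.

Answer: x3=T x4=F

Derivation:
unit clause [3] forces x3=T; simplify:
  satisfied 3 clause(s); 2 remain; assigned so far: [3]
unit clause [-4] forces x4=F; simplify:
  satisfied 1 clause(s); 1 remain; assigned so far: [3, 4]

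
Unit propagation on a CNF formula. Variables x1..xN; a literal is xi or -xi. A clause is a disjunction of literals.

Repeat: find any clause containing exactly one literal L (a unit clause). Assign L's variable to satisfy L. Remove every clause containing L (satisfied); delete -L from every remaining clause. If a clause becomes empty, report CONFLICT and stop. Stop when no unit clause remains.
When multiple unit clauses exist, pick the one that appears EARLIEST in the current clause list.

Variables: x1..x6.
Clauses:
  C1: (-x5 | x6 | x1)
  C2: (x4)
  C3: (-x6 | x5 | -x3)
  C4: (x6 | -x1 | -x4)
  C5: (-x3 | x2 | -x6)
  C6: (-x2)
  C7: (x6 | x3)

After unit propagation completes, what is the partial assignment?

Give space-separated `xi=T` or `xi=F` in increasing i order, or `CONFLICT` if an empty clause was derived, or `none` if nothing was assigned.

Answer: x2=F x4=T

Derivation:
unit clause [4] forces x4=T; simplify:
  drop -4 from [6, -1, -4] -> [6, -1]
  satisfied 1 clause(s); 6 remain; assigned so far: [4]
unit clause [-2] forces x2=F; simplify:
  drop 2 from [-3, 2, -6] -> [-3, -6]
  satisfied 1 clause(s); 5 remain; assigned so far: [2, 4]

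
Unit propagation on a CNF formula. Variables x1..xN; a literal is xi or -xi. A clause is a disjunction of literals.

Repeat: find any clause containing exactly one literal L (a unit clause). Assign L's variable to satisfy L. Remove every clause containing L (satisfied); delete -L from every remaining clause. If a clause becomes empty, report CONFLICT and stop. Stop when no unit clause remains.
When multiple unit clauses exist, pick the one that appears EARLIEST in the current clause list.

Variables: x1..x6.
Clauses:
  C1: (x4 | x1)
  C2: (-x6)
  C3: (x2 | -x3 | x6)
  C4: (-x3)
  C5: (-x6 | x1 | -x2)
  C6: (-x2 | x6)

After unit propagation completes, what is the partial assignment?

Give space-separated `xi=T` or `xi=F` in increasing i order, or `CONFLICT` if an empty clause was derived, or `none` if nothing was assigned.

unit clause [-6] forces x6=F; simplify:
  drop 6 from [2, -3, 6] -> [2, -3]
  drop 6 from [-2, 6] -> [-2]
  satisfied 2 clause(s); 4 remain; assigned so far: [6]
unit clause [-3] forces x3=F; simplify:
  satisfied 2 clause(s); 2 remain; assigned so far: [3, 6]
unit clause [-2] forces x2=F; simplify:
  satisfied 1 clause(s); 1 remain; assigned so far: [2, 3, 6]

Answer: x2=F x3=F x6=F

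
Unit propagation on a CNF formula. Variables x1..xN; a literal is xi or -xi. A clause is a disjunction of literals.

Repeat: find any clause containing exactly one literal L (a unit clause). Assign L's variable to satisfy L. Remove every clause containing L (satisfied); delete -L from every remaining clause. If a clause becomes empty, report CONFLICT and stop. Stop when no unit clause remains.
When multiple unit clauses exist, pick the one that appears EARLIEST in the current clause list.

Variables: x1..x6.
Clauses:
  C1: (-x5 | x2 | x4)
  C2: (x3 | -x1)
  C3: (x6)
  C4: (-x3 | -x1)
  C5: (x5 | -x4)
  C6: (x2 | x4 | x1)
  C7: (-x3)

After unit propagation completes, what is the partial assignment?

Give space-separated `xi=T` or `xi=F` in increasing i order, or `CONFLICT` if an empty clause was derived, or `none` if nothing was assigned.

Answer: x1=F x3=F x6=T

Derivation:
unit clause [6] forces x6=T; simplify:
  satisfied 1 clause(s); 6 remain; assigned so far: [6]
unit clause [-3] forces x3=F; simplify:
  drop 3 from [3, -1] -> [-1]
  satisfied 2 clause(s); 4 remain; assigned so far: [3, 6]
unit clause [-1] forces x1=F; simplify:
  drop 1 from [2, 4, 1] -> [2, 4]
  satisfied 1 clause(s); 3 remain; assigned so far: [1, 3, 6]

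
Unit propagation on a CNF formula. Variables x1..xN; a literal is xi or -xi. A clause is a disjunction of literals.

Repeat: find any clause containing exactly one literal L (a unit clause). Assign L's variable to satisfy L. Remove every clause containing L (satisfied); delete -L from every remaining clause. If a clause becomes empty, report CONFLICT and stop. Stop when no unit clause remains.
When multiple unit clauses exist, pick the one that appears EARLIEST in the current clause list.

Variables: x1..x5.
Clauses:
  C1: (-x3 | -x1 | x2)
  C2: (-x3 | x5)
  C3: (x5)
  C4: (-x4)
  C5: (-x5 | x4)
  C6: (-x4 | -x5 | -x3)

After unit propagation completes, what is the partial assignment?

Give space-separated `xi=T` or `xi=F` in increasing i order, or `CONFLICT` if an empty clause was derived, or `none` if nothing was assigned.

Answer: CONFLICT

Derivation:
unit clause [5] forces x5=T; simplify:
  drop -5 from [-5, 4] -> [4]
  drop -5 from [-4, -5, -3] -> [-4, -3]
  satisfied 2 clause(s); 4 remain; assigned so far: [5]
unit clause [-4] forces x4=F; simplify:
  drop 4 from [4] -> [] (empty!)
  satisfied 2 clause(s); 2 remain; assigned so far: [4, 5]
CONFLICT (empty clause)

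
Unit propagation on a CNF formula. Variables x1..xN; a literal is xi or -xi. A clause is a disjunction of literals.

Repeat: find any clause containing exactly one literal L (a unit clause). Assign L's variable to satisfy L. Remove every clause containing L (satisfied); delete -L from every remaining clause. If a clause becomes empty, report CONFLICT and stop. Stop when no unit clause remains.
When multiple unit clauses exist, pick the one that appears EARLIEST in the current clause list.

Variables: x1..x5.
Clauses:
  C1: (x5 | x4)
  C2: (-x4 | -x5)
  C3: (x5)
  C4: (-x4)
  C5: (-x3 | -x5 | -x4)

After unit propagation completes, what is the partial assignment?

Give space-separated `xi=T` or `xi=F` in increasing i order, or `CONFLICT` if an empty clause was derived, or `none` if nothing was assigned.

unit clause [5] forces x5=T; simplify:
  drop -5 from [-4, -5] -> [-4]
  drop -5 from [-3, -5, -4] -> [-3, -4]
  satisfied 2 clause(s); 3 remain; assigned so far: [5]
unit clause [-4] forces x4=F; simplify:
  satisfied 3 clause(s); 0 remain; assigned so far: [4, 5]

Answer: x4=F x5=T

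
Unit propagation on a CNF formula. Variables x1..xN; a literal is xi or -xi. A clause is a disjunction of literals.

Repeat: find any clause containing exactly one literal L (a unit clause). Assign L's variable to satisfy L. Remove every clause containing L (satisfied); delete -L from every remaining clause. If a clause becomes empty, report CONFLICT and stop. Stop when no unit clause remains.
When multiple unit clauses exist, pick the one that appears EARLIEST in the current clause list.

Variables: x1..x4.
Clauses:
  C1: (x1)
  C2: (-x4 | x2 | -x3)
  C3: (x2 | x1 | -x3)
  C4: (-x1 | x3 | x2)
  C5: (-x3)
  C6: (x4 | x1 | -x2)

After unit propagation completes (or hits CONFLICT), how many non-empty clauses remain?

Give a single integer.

unit clause [1] forces x1=T; simplify:
  drop -1 from [-1, 3, 2] -> [3, 2]
  satisfied 3 clause(s); 3 remain; assigned so far: [1]
unit clause [-3] forces x3=F; simplify:
  drop 3 from [3, 2] -> [2]
  satisfied 2 clause(s); 1 remain; assigned so far: [1, 3]
unit clause [2] forces x2=T; simplify:
  satisfied 1 clause(s); 0 remain; assigned so far: [1, 2, 3]

Answer: 0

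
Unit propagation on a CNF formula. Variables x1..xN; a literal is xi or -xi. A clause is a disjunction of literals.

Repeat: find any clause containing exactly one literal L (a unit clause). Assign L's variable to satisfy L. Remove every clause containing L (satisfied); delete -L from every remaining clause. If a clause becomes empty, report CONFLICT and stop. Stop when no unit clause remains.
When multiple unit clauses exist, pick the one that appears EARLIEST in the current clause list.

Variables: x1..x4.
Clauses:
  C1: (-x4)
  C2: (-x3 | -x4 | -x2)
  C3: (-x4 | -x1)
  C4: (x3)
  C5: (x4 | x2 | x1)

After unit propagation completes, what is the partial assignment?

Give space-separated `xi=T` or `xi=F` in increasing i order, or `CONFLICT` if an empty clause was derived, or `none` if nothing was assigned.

unit clause [-4] forces x4=F; simplify:
  drop 4 from [4, 2, 1] -> [2, 1]
  satisfied 3 clause(s); 2 remain; assigned so far: [4]
unit clause [3] forces x3=T; simplify:
  satisfied 1 clause(s); 1 remain; assigned so far: [3, 4]

Answer: x3=T x4=F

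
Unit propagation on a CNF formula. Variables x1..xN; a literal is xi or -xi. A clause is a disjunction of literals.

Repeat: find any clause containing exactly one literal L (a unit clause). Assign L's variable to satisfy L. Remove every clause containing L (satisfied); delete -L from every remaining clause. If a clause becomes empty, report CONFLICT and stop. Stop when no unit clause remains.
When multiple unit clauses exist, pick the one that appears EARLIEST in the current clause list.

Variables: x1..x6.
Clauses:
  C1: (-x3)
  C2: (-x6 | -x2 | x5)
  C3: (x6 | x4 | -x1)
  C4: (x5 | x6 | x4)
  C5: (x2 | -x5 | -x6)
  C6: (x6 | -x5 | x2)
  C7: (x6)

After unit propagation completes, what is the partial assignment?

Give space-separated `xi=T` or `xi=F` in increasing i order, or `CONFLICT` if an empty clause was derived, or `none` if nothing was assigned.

unit clause [-3] forces x3=F; simplify:
  satisfied 1 clause(s); 6 remain; assigned so far: [3]
unit clause [6] forces x6=T; simplify:
  drop -6 from [-6, -2, 5] -> [-2, 5]
  drop -6 from [2, -5, -6] -> [2, -5]
  satisfied 4 clause(s); 2 remain; assigned so far: [3, 6]

Answer: x3=F x6=T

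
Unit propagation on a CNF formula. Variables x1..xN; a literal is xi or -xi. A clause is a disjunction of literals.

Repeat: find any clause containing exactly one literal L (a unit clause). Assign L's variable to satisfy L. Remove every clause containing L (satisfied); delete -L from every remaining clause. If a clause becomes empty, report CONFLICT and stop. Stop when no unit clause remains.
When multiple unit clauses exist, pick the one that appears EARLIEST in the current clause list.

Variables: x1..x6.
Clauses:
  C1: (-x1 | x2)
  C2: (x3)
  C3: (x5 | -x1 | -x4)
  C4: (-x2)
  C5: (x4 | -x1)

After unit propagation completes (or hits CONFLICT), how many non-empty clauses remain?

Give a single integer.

unit clause [3] forces x3=T; simplify:
  satisfied 1 clause(s); 4 remain; assigned so far: [3]
unit clause [-2] forces x2=F; simplify:
  drop 2 from [-1, 2] -> [-1]
  satisfied 1 clause(s); 3 remain; assigned so far: [2, 3]
unit clause [-1] forces x1=F; simplify:
  satisfied 3 clause(s); 0 remain; assigned so far: [1, 2, 3]

Answer: 0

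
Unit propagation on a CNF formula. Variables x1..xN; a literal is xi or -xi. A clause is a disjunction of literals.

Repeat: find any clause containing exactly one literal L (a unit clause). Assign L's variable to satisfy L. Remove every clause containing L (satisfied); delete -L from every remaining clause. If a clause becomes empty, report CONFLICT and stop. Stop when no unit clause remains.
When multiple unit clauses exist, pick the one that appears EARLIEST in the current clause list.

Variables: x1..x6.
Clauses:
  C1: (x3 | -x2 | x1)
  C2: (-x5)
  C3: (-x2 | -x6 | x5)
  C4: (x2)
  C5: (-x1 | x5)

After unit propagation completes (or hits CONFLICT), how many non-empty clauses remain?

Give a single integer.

unit clause [-5] forces x5=F; simplify:
  drop 5 from [-2, -6, 5] -> [-2, -6]
  drop 5 from [-1, 5] -> [-1]
  satisfied 1 clause(s); 4 remain; assigned so far: [5]
unit clause [2] forces x2=T; simplify:
  drop -2 from [3, -2, 1] -> [3, 1]
  drop -2 from [-2, -6] -> [-6]
  satisfied 1 clause(s); 3 remain; assigned so far: [2, 5]
unit clause [-6] forces x6=F; simplify:
  satisfied 1 clause(s); 2 remain; assigned so far: [2, 5, 6]
unit clause [-1] forces x1=F; simplify:
  drop 1 from [3, 1] -> [3]
  satisfied 1 clause(s); 1 remain; assigned so far: [1, 2, 5, 6]
unit clause [3] forces x3=T; simplify:
  satisfied 1 clause(s); 0 remain; assigned so far: [1, 2, 3, 5, 6]

Answer: 0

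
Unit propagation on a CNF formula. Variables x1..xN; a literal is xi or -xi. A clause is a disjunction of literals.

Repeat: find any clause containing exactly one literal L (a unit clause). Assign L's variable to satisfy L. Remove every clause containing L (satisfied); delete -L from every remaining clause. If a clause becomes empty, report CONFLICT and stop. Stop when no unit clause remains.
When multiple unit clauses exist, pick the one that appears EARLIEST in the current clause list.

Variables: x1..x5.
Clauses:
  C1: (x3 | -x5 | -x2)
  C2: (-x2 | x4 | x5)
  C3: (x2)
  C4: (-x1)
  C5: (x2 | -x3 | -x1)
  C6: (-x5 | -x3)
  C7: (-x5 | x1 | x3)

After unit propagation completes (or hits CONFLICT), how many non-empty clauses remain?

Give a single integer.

unit clause [2] forces x2=T; simplify:
  drop -2 from [3, -5, -2] -> [3, -5]
  drop -2 from [-2, 4, 5] -> [4, 5]
  satisfied 2 clause(s); 5 remain; assigned so far: [2]
unit clause [-1] forces x1=F; simplify:
  drop 1 from [-5, 1, 3] -> [-5, 3]
  satisfied 1 clause(s); 4 remain; assigned so far: [1, 2]

Answer: 4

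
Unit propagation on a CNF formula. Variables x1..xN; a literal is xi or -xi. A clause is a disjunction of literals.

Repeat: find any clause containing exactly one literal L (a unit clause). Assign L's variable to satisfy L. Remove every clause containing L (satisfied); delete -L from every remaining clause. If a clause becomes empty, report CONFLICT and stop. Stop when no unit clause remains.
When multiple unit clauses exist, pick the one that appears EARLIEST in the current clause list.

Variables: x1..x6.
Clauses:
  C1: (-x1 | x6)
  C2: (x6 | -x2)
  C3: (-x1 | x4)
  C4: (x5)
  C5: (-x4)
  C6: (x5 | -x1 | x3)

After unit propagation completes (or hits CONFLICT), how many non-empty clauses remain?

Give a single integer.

unit clause [5] forces x5=T; simplify:
  satisfied 2 clause(s); 4 remain; assigned so far: [5]
unit clause [-4] forces x4=F; simplify:
  drop 4 from [-1, 4] -> [-1]
  satisfied 1 clause(s); 3 remain; assigned so far: [4, 5]
unit clause [-1] forces x1=F; simplify:
  satisfied 2 clause(s); 1 remain; assigned so far: [1, 4, 5]

Answer: 1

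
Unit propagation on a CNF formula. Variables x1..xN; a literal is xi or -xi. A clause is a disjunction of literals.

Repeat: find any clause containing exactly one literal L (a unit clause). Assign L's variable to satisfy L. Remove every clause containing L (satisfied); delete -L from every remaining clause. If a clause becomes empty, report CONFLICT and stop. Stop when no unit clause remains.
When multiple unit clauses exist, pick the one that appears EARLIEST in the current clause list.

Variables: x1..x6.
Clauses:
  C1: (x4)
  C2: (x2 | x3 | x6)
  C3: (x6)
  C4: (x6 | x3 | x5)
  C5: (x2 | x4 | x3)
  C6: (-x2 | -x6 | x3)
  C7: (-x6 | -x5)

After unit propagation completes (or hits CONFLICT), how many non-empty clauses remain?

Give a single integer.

unit clause [4] forces x4=T; simplify:
  satisfied 2 clause(s); 5 remain; assigned so far: [4]
unit clause [6] forces x6=T; simplify:
  drop -6 from [-2, -6, 3] -> [-2, 3]
  drop -6 from [-6, -5] -> [-5]
  satisfied 3 clause(s); 2 remain; assigned so far: [4, 6]
unit clause [-5] forces x5=F; simplify:
  satisfied 1 clause(s); 1 remain; assigned so far: [4, 5, 6]

Answer: 1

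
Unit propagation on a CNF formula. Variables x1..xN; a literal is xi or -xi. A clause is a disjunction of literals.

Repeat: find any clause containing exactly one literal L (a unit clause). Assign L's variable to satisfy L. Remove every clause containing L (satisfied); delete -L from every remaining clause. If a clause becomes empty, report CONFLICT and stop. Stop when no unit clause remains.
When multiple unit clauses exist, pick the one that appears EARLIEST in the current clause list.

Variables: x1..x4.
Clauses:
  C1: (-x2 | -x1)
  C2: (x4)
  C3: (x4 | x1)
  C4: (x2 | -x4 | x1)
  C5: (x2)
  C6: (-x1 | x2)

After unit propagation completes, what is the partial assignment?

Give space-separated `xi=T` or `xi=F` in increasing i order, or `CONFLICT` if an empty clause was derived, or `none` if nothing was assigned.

Answer: x1=F x2=T x4=T

Derivation:
unit clause [4] forces x4=T; simplify:
  drop -4 from [2, -4, 1] -> [2, 1]
  satisfied 2 clause(s); 4 remain; assigned so far: [4]
unit clause [2] forces x2=T; simplify:
  drop -2 from [-2, -1] -> [-1]
  satisfied 3 clause(s); 1 remain; assigned so far: [2, 4]
unit clause [-1] forces x1=F; simplify:
  satisfied 1 clause(s); 0 remain; assigned so far: [1, 2, 4]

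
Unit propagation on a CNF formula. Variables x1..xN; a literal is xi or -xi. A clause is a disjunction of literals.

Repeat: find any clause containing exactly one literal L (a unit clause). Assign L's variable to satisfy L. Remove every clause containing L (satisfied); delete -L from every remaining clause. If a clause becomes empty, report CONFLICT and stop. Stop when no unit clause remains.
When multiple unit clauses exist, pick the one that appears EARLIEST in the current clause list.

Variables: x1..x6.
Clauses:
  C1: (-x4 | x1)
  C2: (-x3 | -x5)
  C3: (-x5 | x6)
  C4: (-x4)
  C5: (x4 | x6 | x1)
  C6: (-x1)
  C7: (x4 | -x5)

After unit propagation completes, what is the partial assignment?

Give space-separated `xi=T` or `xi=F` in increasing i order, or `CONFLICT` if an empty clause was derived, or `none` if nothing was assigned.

Answer: x1=F x4=F x5=F x6=T

Derivation:
unit clause [-4] forces x4=F; simplify:
  drop 4 from [4, 6, 1] -> [6, 1]
  drop 4 from [4, -5] -> [-5]
  satisfied 2 clause(s); 5 remain; assigned so far: [4]
unit clause [-1] forces x1=F; simplify:
  drop 1 from [6, 1] -> [6]
  satisfied 1 clause(s); 4 remain; assigned so far: [1, 4]
unit clause [6] forces x6=T; simplify:
  satisfied 2 clause(s); 2 remain; assigned so far: [1, 4, 6]
unit clause [-5] forces x5=F; simplify:
  satisfied 2 clause(s); 0 remain; assigned so far: [1, 4, 5, 6]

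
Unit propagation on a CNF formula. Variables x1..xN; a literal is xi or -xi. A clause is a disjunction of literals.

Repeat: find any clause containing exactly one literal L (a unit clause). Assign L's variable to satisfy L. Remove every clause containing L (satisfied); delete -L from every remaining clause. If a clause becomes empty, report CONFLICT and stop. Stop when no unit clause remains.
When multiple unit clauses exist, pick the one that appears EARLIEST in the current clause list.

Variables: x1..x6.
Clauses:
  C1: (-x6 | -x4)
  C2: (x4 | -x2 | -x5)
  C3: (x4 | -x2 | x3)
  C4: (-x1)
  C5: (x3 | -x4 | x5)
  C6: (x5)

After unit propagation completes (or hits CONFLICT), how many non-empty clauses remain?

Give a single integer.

unit clause [-1] forces x1=F; simplify:
  satisfied 1 clause(s); 5 remain; assigned so far: [1]
unit clause [5] forces x5=T; simplify:
  drop -5 from [4, -2, -5] -> [4, -2]
  satisfied 2 clause(s); 3 remain; assigned so far: [1, 5]

Answer: 3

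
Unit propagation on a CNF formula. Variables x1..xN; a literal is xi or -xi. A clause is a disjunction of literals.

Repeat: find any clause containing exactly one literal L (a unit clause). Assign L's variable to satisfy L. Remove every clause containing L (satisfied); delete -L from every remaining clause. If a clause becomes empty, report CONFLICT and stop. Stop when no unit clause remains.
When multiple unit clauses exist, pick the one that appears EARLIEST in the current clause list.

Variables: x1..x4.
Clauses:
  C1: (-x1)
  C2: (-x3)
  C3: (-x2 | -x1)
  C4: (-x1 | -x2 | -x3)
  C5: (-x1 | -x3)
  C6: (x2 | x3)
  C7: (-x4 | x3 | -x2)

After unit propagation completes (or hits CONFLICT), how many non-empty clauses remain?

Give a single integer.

unit clause [-1] forces x1=F; simplify:
  satisfied 4 clause(s); 3 remain; assigned so far: [1]
unit clause [-3] forces x3=F; simplify:
  drop 3 from [2, 3] -> [2]
  drop 3 from [-4, 3, -2] -> [-4, -2]
  satisfied 1 clause(s); 2 remain; assigned so far: [1, 3]
unit clause [2] forces x2=T; simplify:
  drop -2 from [-4, -2] -> [-4]
  satisfied 1 clause(s); 1 remain; assigned so far: [1, 2, 3]
unit clause [-4] forces x4=F; simplify:
  satisfied 1 clause(s); 0 remain; assigned so far: [1, 2, 3, 4]

Answer: 0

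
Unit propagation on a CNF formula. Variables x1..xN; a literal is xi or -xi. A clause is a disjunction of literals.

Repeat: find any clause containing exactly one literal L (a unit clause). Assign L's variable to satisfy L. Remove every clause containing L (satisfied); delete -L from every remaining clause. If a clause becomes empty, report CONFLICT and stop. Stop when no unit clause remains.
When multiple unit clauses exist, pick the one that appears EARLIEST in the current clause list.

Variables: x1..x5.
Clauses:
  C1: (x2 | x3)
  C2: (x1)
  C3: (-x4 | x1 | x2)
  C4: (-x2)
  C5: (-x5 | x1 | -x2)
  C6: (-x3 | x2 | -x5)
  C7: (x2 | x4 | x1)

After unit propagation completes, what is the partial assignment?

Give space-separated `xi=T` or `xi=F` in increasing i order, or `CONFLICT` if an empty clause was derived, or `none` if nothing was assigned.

unit clause [1] forces x1=T; simplify:
  satisfied 4 clause(s); 3 remain; assigned so far: [1]
unit clause [-2] forces x2=F; simplify:
  drop 2 from [2, 3] -> [3]
  drop 2 from [-3, 2, -5] -> [-3, -5]
  satisfied 1 clause(s); 2 remain; assigned so far: [1, 2]
unit clause [3] forces x3=T; simplify:
  drop -3 from [-3, -5] -> [-5]
  satisfied 1 clause(s); 1 remain; assigned so far: [1, 2, 3]
unit clause [-5] forces x5=F; simplify:
  satisfied 1 clause(s); 0 remain; assigned so far: [1, 2, 3, 5]

Answer: x1=T x2=F x3=T x5=F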